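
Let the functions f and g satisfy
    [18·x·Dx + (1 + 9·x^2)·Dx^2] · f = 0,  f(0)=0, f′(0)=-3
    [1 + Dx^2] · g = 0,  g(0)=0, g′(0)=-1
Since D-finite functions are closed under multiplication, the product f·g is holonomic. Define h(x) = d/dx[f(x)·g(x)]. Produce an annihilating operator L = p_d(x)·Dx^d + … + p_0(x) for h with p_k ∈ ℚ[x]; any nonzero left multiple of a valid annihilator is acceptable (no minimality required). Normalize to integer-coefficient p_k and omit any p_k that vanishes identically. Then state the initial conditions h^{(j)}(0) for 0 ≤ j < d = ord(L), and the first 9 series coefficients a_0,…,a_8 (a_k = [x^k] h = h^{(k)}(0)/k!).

L = (38998 + 738774·x^2 + 15162957·x^4 + 3032640·x^6 - 78732·x^8 - 1771470·x^10 + 531441·x^12) + (20772·x + 1033884·x^3 + 7902360·x^5 + 2624400·x^7 + 1180980·x^9 + 2125764·x^11)·Dx + (39368 + 755028·x^2 + 15369750·x^4 + 3887028·x^6 + 314928·x^8 - 1417176·x^10 + 1062882·x^12)·Dx^2 + (20772·x + 1033884·x^3 + 7902360·x^5 + 2624400·x^7 + 1180980·x^9 + 2125764·x^11)·Dx^3 + (370 + 16254·x^2 + 206793·x^4 + 854388·x^6 + 393660·x^8 + 354294·x^10 + 531441·x^12)·Dx^4  (order 4).
h: a_k = 0, 6, 0, -38, 0, 1203/4, 0, -15389/6, 0, …
ICs: h(0) = 0, h′(0) = 6, h′′(0) = 0, h′′′(0) = -228.

f: a_k = 0, -3, 0, 9, 0, -243/5, 0, 2187/7, 0, …
g: a_k = 0, -1, 0, 1/6, 0, -1/120, 0, 1/5040, 0, …
L₀ := L_f ⊗_s L_g (sym. prod.), ord ≤ 4.
Differentiate: ansatz ord ≤ ord L₀ ⇒ L.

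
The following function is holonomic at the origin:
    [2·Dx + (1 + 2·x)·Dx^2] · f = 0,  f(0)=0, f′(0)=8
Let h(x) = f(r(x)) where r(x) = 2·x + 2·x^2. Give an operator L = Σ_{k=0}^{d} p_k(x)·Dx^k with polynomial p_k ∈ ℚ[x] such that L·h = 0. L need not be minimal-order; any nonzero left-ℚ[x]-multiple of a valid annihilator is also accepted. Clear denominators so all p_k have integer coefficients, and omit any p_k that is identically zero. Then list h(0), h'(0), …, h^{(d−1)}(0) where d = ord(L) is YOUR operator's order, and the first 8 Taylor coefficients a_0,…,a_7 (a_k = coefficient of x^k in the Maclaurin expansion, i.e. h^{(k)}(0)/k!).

f: a_k = 0, 8, -8, 32/3, -16, 128/5, -128/3, 512/7, …
h₀=f(r): pull back L_f along r ⇒ L₀.
L = 2·Dx + (1 + 2·x)·Dx^2  (order 2).
h: a_k = 0, 16, -16, 64/3, -32, 256/5, -256/3, 1024/7, …
ICs: h(0) = 0, h′(0) = 16.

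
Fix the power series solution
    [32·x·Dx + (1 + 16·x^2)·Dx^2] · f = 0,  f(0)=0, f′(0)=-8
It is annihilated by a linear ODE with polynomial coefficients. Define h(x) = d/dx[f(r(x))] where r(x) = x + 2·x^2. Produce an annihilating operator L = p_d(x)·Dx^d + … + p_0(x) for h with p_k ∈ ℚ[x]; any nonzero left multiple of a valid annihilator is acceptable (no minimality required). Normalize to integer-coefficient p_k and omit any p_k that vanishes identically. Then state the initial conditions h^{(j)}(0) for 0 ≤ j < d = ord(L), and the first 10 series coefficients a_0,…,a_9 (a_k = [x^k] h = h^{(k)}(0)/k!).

L = (-4 + 32·x + 256·x^2 + 768·x^3 + 768·x^4) + (1 + 4·x + 16·x^2 + 128·x^3 + 320·x^4 + 256·x^5)·Dx  (order 1).
h: a_k = -8, -32, 128, 1024, 512, -22528, -81920, 262144, 2719744, 2490368, …
ICs: h(0) = -8.

f: a_k = 0, -8, 0, 128/3, 0, -2048/5, 0, 32768/7, 0, -524288/9, …
f∘r: x↦r, Dx↦Dx/r' in L_f ⇒ L₀.
Differentiate: ansatz ord ≤ ord L₀ ⇒ L.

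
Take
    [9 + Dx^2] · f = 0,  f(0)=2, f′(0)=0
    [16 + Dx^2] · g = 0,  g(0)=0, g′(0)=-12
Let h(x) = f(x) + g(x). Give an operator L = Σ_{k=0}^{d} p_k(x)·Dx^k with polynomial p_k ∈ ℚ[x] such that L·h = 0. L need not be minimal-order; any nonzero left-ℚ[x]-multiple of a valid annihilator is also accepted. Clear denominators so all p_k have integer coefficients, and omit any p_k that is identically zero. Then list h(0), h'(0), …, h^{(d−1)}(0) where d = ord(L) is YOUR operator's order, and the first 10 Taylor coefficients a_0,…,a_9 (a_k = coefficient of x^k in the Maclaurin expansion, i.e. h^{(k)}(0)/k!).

f: a_k = 2, 0, -9, 0, 27/4, 0, -81/40, 0, 729/2240, 0, …
g: a_k = 0, -12, 0, 32, 0, -128/5, 0, 1024/105, 0, -2048/945, …
Weyl lclm of L_f,L_g ⇒ L₀ (ord ≤ 4).
L = 144 + 25·Dx^2 + Dx^4  (order 4).
h: a_k = 2, -12, -9, 32, 27/4, -128/5, -81/40, 1024/105, 729/2240, -2048/945, …
ICs: h(0) = 2, h′(0) = -12, h′′(0) = -18, h′′′(0) = 192.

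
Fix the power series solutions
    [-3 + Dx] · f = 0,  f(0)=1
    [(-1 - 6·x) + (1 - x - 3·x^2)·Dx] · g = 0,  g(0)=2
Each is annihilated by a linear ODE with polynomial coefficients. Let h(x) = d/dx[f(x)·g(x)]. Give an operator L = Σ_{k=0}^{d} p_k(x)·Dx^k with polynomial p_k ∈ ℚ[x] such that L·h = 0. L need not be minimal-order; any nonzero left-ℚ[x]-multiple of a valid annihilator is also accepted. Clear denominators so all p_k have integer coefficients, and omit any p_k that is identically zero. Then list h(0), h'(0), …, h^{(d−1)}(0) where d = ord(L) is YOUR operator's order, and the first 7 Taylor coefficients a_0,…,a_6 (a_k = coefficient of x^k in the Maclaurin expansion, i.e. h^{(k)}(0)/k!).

f: a_k = 1, 3, 9/2, 9/2, 27/8, 81/40, 81/80, …
g: a_k = 2, 2, 8, 14, 38, 80, 194, …
h₀=f·g: eliminate ⇒ L₀, order ≤ 1·1.
h₀' ⇒ L via d/dx closure of L₀.
L = (23 + 30·x - 45·x^2 - 54·x^3 + 81·x^4) + (-4 + x + 24·x^2 - 27·x^4)·Dx  (order 1).
h: a_k = 8, 46, 168, 527, 1519, 84129/20, 56467/5, …
ICs: h(0) = 8.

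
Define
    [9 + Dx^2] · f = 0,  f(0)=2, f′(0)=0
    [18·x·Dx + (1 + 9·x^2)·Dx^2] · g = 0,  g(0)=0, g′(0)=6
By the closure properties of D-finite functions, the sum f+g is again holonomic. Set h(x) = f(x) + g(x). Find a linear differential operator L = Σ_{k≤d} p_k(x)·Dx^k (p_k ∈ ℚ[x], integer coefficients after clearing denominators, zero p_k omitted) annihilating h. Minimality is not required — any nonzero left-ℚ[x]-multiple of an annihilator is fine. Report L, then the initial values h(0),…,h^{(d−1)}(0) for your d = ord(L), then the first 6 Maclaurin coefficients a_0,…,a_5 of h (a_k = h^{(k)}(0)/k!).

f: a_k = 2, 0, -9, 0, 27/4, 0, …
g: a_k = 0, 6, 0, -18, 0, 486/5, …
f+g: L₀ = lclm(L_f,L_g), ord ≤ 2+2.
L = (-1782·x + 20412·x^3 + 13122·x^5)·Dx + (-9 + 567·x^2 + 6561·x^4 + 6561·x^6)·Dx^2 + (-198·x + 2268·x^3 + 1458·x^5)·Dx^3 + (-1 + 63·x^2 + 729·x^4 + 729·x^6)·Dx^4  (order 4).
h: a_k = 2, 6, -9, -18, 27/4, 486/5, …
ICs: h(0) = 2, h′(0) = 6, h′′(0) = -18, h′′′(0) = -108.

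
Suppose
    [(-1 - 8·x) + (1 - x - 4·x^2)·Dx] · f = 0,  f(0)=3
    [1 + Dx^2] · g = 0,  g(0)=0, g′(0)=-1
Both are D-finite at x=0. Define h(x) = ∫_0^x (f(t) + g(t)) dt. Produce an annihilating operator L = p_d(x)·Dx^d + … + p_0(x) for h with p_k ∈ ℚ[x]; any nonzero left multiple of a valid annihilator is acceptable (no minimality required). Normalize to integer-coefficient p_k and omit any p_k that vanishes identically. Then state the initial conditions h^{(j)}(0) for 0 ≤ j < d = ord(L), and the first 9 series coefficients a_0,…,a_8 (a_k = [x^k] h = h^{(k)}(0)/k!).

L = (55 + 486·x + 553·x^2 + 1488·x^3 + 80·x^4 + 128·x^5)·Dx + (-11 - 11·x - 23·x^2 + 169·x^3 + 348·x^4 + 48·x^5 + 64·x^6)·Dx^2 + (55 + 486·x + 553·x^2 + 1488·x^3 + 80·x^4 + 128·x^5)·Dx^3 + (-11 - 11·x - 23·x^2 + 169·x^3 + 348·x^4 + 48·x^5 + 64·x^6)·Dx^4  (order 4).
h: a_k = 0, 3, 1, 5, 163/24, 87/5, 23399/720, 543/7, 6667921/40320, …
ICs: h(0) = 0, h′(0) = 3, h′′(0) = 2, h′′′(0) = 30.

f: a_k = 3, 3, 15, 27, 87, 195, 543, 1323, 3495, …
g: a_k = 0, -1, 0, 1/6, 0, -1/120, 0, 1/5040, 0, …
Sum ⇒ L₀ = lclm(L_f,L_g) in ℚ(x)⟨Dx⟩.
h=∫h₀ ⇒ L = L₀·Dx.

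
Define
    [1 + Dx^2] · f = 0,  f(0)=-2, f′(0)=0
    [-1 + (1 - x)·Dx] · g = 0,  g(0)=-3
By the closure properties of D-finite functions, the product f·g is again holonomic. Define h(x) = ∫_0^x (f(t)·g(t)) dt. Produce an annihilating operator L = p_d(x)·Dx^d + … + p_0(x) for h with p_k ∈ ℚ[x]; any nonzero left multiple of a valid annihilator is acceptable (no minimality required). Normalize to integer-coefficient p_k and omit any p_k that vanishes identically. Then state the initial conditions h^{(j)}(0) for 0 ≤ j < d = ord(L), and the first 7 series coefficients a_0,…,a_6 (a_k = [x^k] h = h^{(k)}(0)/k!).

L = (-1 + x)·Dx + 2·Dx^2 + (-1 + x)·Dx^3  (order 3).
h: a_k = 0, 6, 3, 1, 3/4, 13/20, 13/24, …
ICs: h(0) = 0, h′(0) = 6, h′′(0) = 6.

f: a_k = -2, 0, 1, 0, -1/12, 0, 1/360, …
g: a_k = -3, -3, -3, -3, -3, -3, -3, …
Sym-product of L_f,L_g gives L₀ (≤ ord 2).
Integrate: L := L₀·Dx.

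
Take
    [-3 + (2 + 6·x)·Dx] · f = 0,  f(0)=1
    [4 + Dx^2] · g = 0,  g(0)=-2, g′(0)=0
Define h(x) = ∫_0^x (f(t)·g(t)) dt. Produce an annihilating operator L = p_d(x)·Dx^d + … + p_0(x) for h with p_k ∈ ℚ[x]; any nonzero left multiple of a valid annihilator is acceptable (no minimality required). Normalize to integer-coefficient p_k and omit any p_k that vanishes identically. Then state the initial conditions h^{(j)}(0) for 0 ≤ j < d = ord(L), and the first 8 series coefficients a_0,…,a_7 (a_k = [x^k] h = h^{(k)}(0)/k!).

f: a_k = 1, 3/2, -9/8, 27/16, -405/128, 1701/256, -15309/1024, 72171/2048, …
g: a_k = -2, 0, 4, 0, -4/3, 0, 8/45, 0, …
Sym-product of L_f,L_g gives L₀ (≤ ord 2).
h=∫h₀ ⇒ L = L₀·Dx.
L = (43 + 96·x + 144·x^2)·Dx + (-12 - 36·x)·Dx^2 + (4 + 24·x + 36·x^2)·Dx^3  (order 3).
h: a_k = 0, -2, -3/2, 25/12, 21/32, 19/192, -1093/768, 435961/161280, …
ICs: h(0) = 0, h′(0) = -2, h′′(0) = -3.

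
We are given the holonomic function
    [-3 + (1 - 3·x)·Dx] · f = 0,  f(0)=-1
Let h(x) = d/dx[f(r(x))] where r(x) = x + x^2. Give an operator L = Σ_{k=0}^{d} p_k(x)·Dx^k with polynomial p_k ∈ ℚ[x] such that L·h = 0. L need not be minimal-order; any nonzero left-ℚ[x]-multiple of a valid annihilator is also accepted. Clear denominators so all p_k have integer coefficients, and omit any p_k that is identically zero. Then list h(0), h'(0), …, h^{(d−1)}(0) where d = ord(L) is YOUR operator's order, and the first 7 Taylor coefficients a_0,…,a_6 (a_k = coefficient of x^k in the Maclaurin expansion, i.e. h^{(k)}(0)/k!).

L = (8 + 18·x + 18·x^2) + (-1 + x + 9·x^2 + 6·x^3)·Dx  (order 1).
h: a_k = -3, -24, -135, -684, -3240, -14742, -65205, …
ICs: h(0) = -3.

f: a_k = -1, -3, -9, -27, -81, -243, -729, …
f∘r: x↦r, Dx↦Dx/r' in L_f ⇒ L₀.
Derive L from L₀ (diff closure).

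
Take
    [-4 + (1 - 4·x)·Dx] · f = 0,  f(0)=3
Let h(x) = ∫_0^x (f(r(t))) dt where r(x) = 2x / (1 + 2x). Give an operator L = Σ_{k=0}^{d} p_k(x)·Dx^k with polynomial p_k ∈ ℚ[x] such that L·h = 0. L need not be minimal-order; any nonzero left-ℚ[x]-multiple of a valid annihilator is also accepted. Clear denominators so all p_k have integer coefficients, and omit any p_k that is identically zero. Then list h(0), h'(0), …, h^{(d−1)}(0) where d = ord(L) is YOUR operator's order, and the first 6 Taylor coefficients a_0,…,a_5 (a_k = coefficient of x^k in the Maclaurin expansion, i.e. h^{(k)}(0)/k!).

f: a_k = 3, 12, 48, 192, 768, 3072, …
Substitute x→r, Dx→(1/r')Dx; clear ⇒ L₀.
∫: right-multiply L₀ by Dx.
L = 8·Dx + (-1 + 4·x + 12·x^2)·Dx^2  (order 2).
h: a_k = 0, 3, 12, 48, 216, 5184/5, …
ICs: h(0) = 0, h′(0) = 3.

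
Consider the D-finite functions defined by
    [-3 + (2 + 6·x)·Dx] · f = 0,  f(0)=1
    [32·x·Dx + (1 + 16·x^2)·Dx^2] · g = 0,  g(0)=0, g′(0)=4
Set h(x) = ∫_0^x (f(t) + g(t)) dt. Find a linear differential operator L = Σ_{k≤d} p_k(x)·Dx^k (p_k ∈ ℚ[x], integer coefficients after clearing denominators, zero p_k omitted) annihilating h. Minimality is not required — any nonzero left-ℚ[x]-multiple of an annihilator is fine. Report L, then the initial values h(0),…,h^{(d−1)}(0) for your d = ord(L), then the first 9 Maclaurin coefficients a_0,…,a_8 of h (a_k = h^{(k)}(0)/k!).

L = (-192 - 1440·x + 9216·x^2 + 13824·x^3)·Dx^2 + (-155 - 768·x + 4128·x^2 + 36864·x^3 + 48384·x^4)·Dx^3 + (-6 + 110·x + 576·x^2 + 2624·x^3 + 10752·x^4 + 13824·x^5)·Dx^4  (order 4).
h: a_k = 0, 1, 11/4, -3/8, -943/192, -81/128, 270649/7680, -2187/1024, -33049235/114688, …
ICs: h(0) = 0, h′(0) = 1, h′′(0) = 11/2, h′′′(0) = -9/4.

f: a_k = 1, 3/2, -9/8, 27/16, -405/128, 1701/256, -15309/1024, 72171/2048, -2814669/32768, …
g: a_k = 0, 4, 0, -64/3, 0, 1024/5, 0, -16384/7, 0, …
Weyl lclm of L_f,L_g ⇒ L₀ (ord ≤ 3).
∫: right-multiply L₀ by Dx.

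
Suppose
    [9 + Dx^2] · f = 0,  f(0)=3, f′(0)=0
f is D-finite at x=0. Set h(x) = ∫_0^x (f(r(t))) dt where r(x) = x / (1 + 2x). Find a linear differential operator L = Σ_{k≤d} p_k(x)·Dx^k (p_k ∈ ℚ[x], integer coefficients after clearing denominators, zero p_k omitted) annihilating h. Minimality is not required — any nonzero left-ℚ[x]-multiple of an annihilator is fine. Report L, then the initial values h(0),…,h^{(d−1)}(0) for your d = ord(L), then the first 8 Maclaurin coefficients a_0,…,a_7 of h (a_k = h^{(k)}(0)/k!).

f: a_k = 3, 0, -27/2, 0, 81/8, 0, -243/80, 0, …
h₀=f(r): pull back L_f along r ⇒ L₀.
h=∫h₀ ⇒ L = L₀·Dx.
L = 9·Dx + (4 + 24·x + 48·x^2 + 32·x^3)·Dx^2 + (1 + 8·x + 24·x^2 + 32·x^3 + 16·x^4)·Dx^3  (order 3).
h: a_k = 0, 3, 0, -9/2, 27/2, -243/8, 117/2, -7749/80, …
ICs: h(0) = 0, h′(0) = 3, h′′(0) = 0.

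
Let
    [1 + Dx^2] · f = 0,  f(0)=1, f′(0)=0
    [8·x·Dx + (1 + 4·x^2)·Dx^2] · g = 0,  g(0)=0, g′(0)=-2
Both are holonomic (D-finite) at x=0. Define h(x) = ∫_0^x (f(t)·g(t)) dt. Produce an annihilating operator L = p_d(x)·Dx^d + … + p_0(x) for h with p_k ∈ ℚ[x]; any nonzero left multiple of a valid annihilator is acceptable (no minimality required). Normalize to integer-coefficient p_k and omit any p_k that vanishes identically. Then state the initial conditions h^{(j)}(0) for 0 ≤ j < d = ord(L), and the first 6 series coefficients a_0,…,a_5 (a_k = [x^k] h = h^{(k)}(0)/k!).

f: a_k = 1, 0, -1/2, 0, 1/24, 0, …
g: a_k = 0, -2, 0, 8/3, 0, -32/5, …
Product ⇒ symmetric product L₀, ord ≤ 4.
h=∫₀ˣh₀: take L = L₀·Dx.
L = (85 + 944·x^2 + 416·x^4 + 256·x^6 + 256·x^8)·Dx + (144·x + 704·x^3 + 768·x^5 + 1024·x^7)·Dx^2 + (90 + 992·x^2 + 576·x^4 + 512·x^6 + 512·x^8)·Dx^3 + (144·x + 704·x^3 + 768·x^5 + 1024·x^7)·Dx^4 + (5 + 48·x^2 + 160·x^4 + 256·x^6 + 256·x^8)·Dx^5  (order 5).
h: a_k = 0, 0, -1, 0, 11/12, 0, …
ICs: h(0) = 0, h′(0) = 0, h′′(0) = -2, h′′′(0) = 0, h′′′′(0) = 22.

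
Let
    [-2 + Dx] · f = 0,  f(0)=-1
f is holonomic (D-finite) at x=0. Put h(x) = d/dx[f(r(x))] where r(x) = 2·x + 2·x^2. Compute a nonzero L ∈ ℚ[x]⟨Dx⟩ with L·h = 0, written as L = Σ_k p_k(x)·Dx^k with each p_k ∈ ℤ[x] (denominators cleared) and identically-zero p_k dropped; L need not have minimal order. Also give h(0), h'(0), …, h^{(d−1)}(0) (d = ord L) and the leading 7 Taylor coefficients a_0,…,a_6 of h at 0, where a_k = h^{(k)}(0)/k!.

L = (6 + 16·x + 16·x^2) + (-1 - 2·x)·Dx  (order 1).
h: a_k = -4, -24, -80, -608/3, -416, -11072/15, -52096/45, …
ICs: h(0) = -4.

f: a_k = -1, -2, -2, -4/3, -2/3, -4/15, -4/45, …
L₀ from L_f via x↦r, Dx↦r'^{-1}Dx.
h₀' ⇒ L via d/dx closure of L₀.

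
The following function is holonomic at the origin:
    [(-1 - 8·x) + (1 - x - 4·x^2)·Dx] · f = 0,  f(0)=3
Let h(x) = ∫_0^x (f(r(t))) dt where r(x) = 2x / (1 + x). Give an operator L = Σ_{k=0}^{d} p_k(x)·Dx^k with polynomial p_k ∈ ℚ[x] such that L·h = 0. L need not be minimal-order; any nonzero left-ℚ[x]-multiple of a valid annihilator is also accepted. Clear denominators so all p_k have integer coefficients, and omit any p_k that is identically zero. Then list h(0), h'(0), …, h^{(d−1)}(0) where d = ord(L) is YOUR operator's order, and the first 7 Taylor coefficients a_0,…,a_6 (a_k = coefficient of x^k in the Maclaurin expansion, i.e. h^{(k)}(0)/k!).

L = (2 + 34·x)·Dx + (-1 - x + 17·x^2 + 17·x^3)·Dx^2  (order 2).
h: a_k = 0, 3, 3, 18, 51/2, 918/5, 289, …
ICs: h(0) = 0, h′(0) = 3.

f: a_k = 3, 3, 15, 27, 87, 195, 543, …
h₀=f(r): pull back L_f along r ⇒ L₀.
h=∫₀ˣh₀: take L = L₀·Dx.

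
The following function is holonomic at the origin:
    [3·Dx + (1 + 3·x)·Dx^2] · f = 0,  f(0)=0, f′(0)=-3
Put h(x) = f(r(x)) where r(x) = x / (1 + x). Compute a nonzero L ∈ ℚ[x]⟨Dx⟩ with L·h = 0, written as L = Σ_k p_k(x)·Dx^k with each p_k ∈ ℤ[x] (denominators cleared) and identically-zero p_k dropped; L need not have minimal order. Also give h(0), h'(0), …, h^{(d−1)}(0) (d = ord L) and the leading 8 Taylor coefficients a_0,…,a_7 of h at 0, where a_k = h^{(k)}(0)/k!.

f: a_k = 0, -3, 9/2, -9, 81/4, -243/5, 243/2, -2187/7, …
L₀ from L_f via x↦r, Dx↦r'^{-1}Dx.
L = (5 + 8·x)·Dx + (1 + 5·x + 4·x^2)·Dx^2  (order 2).
h: a_k = 0, -3, 15/2, -21, 255/4, -1023/5, 1365/2, -16383/7, …
ICs: h(0) = 0, h′(0) = -3.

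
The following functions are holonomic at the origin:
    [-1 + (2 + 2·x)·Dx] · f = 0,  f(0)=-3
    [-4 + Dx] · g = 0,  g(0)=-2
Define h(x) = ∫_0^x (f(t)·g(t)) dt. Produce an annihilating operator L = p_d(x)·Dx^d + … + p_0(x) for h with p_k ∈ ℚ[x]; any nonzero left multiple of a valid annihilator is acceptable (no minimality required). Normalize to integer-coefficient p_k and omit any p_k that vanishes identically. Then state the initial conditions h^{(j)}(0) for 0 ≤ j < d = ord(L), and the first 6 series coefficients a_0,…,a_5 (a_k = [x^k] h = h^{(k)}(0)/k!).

L = (-9 - 8·x)·Dx + (2 + 2·x)·Dx^2  (order 2).
h: a_k = 0, 6, 27/2, 79/4, 683/32, 5841/320, …
ICs: h(0) = 0, h′(0) = 6.

f: a_k = -3, -3/2, 3/8, -3/16, 15/128, -21/256, …
g: a_k = -2, -8, -16, -64/3, -64/3, -256/15, …
Product ⇒ symmetric product L₀, ord ≤ 1.
h=∫₀ˣh₀: take L = L₀·Dx.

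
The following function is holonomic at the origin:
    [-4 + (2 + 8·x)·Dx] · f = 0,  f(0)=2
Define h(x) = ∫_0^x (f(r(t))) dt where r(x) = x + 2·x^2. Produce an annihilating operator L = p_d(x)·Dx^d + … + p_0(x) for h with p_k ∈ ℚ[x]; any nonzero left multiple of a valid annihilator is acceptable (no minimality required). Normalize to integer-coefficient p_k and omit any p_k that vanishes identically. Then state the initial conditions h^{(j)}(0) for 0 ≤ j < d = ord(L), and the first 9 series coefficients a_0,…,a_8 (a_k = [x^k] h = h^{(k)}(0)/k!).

f: a_k = 2, 4, -4, 8, -20, 56, -168, 528, -1716, …
Change of var in L_f (x↦r) gives L₀.
∫: right-multiply L₀ by Dx.
L = (-2 - 8·x)·Dx + (1 + 4·x + 8·x^2)·Dx^2  (order 2).
h: a_k = 0, 2, 2, 4/3, -2, 12/5, -4/3, -24/7, 14, …
ICs: h(0) = 0, h′(0) = 2.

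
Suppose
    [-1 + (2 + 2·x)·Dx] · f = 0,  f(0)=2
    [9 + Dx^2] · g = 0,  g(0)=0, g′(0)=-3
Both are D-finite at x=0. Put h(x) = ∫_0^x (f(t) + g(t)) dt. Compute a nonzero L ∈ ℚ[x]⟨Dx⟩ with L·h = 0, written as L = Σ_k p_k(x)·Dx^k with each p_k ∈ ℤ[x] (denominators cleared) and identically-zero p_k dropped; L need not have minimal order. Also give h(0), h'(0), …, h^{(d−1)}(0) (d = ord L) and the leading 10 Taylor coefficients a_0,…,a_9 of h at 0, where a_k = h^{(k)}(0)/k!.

L = (-351 - 648·x - 324·x^2)·Dx + (630 + 1926·x + 1944·x^2 + 648·x^3)·Dx^2 + (-39 - 72·x - 36·x^2)·Dx^3 + (70 + 214·x + 216·x^2 + 72·x^3)·Dx^4  (order 4).
h: a_k = 0, 2, -1, -1/12, 37/32, -1/64, -1261/3840, -3/512, 16707/286720, -143/49152, …
ICs: h(0) = 0, h′(0) = 2, h′′(0) = -2, h′′′(0) = -1/2.

f: a_k = 2, 1, -1/4, 1/8, -5/64, 7/128, -21/512, 33/1024, -429/16384, 715/32768, …
g: a_k = 0, -3, 0, 9/2, 0, -81/40, 0, 243/560, 0, -243/4480, …
h₀=f+g: left-lcm gives L₀, ord ≤ 3.
h=∫h₀ ⇒ L = L₀·Dx.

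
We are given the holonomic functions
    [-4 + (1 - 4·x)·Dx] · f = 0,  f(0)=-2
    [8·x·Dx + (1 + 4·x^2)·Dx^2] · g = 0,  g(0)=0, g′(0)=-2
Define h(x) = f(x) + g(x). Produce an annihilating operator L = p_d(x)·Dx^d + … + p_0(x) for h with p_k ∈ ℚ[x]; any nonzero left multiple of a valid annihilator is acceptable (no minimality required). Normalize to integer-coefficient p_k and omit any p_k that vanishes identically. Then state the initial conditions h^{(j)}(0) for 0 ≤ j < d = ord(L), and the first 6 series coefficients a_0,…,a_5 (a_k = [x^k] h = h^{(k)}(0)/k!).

f: a_k = -2, -8, -32, -128, -512, -2048, …
g: a_k = 0, -2, 0, 8/3, 0, -32/5, …
L₀ := lclm(L_f,L_g); ord L₀ ≤ 1+2.
L = (-8 + 128·x + 96·x^2)·Dx + (13 - 8·x + 100·x^2 + 96·x^3)·Dx^2 + (-1 + 3·x + 12·x^3 + 16·x^4)·Dx^3  (order 3).
h: a_k = -2, -10, -32, -376/3, -512, -10272/5, …
ICs: h(0) = -2, h′(0) = -10, h′′(0) = -64.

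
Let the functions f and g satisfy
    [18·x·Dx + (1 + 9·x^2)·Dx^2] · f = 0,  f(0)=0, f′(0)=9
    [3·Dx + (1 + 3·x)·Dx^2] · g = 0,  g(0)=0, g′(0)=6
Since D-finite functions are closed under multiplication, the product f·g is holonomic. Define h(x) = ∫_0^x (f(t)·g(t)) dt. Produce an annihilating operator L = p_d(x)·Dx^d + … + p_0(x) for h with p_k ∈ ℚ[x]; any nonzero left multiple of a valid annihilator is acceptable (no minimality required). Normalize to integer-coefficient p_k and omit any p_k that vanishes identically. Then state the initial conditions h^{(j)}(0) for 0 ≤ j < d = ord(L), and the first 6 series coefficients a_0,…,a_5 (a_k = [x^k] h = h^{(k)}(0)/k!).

f: a_k = 0, 9, 0, -27, 0, 729/5, …
g: a_k = 0, 6, -9, 18, -81/2, 486/5, …
f·g: L₀ = L_f ⊗_s L_g, ord ≤ 2·2.
∫: right-multiply L₀ by Dx.
L = (648 + 3564·x + 19440·x^2 + 113724·x^3 + 262440·x^4 + 341172·x^5 + 236196·x^7)·Dx^2 + (162 + 3348·x + 24948·x^2 + 117612·x^3 + 396576·x^4 + 813564·x^5 + 918540·x^6 + 236196·x^7 + 826686·x^8)·Dx^3 + (36 + 576·x + 5184·x^2 + 25272·x^3 + 87480·x^4 + 227448·x^5 + 419904·x^6 + 472392·x^7 + 236196·x^8 + 472392·x^9)·Dx^4 + (5 + 54·x + 333·x^2 + 1512·x^3 + 5346·x^4 + 14580·x^5 + 30618·x^6 + 52488·x^7 + 59049·x^8 + 39366·x^9 + 59049·x^10)·Dx^5  (order 5).
h: a_k = 0, 0, 0, 18, -81/4, 0, …
ICs: h(0) = 0, h′(0) = 0, h′′(0) = 0, h′′′(0) = 108, h′′′′(0) = -486.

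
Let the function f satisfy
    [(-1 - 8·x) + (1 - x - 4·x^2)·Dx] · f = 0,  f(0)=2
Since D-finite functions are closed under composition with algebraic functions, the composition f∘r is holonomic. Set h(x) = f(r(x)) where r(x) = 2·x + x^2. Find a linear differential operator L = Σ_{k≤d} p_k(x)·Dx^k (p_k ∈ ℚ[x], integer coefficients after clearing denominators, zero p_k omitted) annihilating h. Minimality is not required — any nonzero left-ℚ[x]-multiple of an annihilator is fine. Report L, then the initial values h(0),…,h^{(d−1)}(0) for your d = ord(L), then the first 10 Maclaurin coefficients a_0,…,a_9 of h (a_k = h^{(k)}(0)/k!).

f: a_k = 2, 2, 10, 18, 58, 130, 362, 882, 2330, 5858, …
L₀ from L_f via x↦r, Dx↦r'^{-1}Dx.
L = (2 + 34·x + 48·x^2 + 16·x^3) + (-1 + 2·x + 17·x^2 + 16·x^3 + 4·x^4)·Dx  (order 1).
h: a_k = 2, 4, 42, 184, 1154, 6124, 34978, 193264, 1083754, 6037140, …
ICs: h(0) = 2.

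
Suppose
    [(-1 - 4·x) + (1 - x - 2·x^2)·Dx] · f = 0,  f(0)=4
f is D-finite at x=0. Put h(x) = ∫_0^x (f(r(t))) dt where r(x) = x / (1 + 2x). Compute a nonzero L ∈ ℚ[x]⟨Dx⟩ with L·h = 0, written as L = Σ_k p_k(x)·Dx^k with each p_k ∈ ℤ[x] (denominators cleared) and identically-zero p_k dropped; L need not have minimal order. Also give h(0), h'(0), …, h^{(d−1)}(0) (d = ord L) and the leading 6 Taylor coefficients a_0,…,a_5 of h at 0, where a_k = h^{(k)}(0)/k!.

f: a_k = 4, 4, 12, 20, 44, 84, …
f∘r: x↦r, Dx↦Dx/r' in L_f ⇒ L₀.
Integrate: L := L₀·Dx.
L = (-1 - 6·x)·Dx + (1 + 5·x + 6·x^2)·Dx^2  (order 2).
h: a_k = 0, 4, 2, 4/3, -3, 36/5, …
ICs: h(0) = 0, h′(0) = 4.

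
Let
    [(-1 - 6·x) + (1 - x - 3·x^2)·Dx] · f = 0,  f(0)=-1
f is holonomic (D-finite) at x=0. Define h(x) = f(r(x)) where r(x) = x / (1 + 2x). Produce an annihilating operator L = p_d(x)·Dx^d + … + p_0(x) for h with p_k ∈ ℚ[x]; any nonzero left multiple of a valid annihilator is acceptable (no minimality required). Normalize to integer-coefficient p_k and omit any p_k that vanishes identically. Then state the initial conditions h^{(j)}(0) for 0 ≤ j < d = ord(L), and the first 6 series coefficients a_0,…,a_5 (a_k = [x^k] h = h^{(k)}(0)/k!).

f: a_k = -1, -1, -4, -7, -19, -40, …
Substitute x→r, Dx→(1/r')Dx; clear ⇒ L₀.
L = (1 + 8·x) + (-1 - 5·x - 5·x^2 + 2·x^3)·Dx  (order 1).
h: a_k = -1, -1, -2, 5, -17, 56, …
ICs: h(0) = -1.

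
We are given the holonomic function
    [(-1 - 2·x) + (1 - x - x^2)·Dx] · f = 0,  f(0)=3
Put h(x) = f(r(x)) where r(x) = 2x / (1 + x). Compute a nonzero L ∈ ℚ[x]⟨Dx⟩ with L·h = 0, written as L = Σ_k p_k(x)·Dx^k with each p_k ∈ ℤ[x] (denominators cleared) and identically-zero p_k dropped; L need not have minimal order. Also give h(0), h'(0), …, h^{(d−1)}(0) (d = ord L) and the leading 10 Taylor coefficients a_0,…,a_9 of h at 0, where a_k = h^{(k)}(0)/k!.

L = (2 + 10·x) + (-1 - x + 5·x^2 + 5·x^3)·Dx  (order 1).
h: a_k = 3, 6, 18, 30, 90, 150, 450, 750, 2250, 3750, …
ICs: h(0) = 3.

f: a_k = 3, 3, 6, 9, 15, 24, 39, 63, 102, 165, …
Change of var in L_f (x↦r) gives L₀.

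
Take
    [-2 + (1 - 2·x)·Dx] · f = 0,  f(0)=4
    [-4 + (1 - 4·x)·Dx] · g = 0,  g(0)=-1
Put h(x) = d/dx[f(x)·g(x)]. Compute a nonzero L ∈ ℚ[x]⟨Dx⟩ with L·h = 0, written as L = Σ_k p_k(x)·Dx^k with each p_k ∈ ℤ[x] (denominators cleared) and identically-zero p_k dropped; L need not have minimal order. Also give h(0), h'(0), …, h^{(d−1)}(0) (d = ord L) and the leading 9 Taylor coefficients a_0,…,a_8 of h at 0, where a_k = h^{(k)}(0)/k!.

L = (28 - 144·x + 192·x^2) + (-3 + 26·x - 72·x^2 + 64·x^3)·Dx  (order 1).
h: a_k = -24, -224, -1440, -7936, -40320, -195072, -913920, -4186112, -18855936, …
ICs: h(0) = -24.

f: a_k = 4, 8, 16, 32, 64, 128, 256, 512, 1024, …
g: a_k = -1, -4, -16, -64, -256, -1024, -4096, -16384, -65536, …
Sym-product of L_f,L_g gives L₀ (≤ ord 1).
Derive L from L₀ (diff closure).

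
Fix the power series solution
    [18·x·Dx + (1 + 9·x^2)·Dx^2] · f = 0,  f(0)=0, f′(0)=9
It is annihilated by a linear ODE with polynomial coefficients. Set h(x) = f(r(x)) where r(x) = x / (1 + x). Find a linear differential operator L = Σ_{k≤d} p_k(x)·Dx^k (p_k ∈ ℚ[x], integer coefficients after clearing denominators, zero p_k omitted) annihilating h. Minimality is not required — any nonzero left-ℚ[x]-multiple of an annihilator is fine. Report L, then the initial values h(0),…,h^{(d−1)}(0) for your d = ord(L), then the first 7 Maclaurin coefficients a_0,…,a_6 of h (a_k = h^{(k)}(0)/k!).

L = (2 + 20·x)·Dx + (1 + 2·x + 10·x^2)·Dx^2  (order 2).
h: a_k = 0, 9, -9, -18, 72, -36/5, -468, …
ICs: h(0) = 0, h′(0) = 9.

f: a_k = 0, 9, 0, -27, 0, 729/5, 0, …
Change of var in L_f (x↦r) gives L₀.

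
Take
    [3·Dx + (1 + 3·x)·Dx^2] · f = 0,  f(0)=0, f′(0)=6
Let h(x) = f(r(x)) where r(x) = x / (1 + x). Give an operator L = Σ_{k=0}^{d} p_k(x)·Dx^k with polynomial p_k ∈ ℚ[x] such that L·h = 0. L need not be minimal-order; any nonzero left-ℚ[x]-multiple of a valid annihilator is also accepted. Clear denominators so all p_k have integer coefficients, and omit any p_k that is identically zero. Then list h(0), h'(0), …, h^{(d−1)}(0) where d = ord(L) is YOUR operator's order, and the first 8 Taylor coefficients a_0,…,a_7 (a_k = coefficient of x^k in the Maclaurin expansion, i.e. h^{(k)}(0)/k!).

L = (5 + 8·x)·Dx + (1 + 5·x + 4·x^2)·Dx^2  (order 2).
h: a_k = 0, 6, -15, 42, -255/2, 2046/5, -1365, 32766/7, …
ICs: h(0) = 0, h′(0) = 6.

f: a_k = 0, 6, -9, 18, -81/2, 486/5, -243, 4374/7, …
h₀=f(r): pull back L_f along r ⇒ L₀.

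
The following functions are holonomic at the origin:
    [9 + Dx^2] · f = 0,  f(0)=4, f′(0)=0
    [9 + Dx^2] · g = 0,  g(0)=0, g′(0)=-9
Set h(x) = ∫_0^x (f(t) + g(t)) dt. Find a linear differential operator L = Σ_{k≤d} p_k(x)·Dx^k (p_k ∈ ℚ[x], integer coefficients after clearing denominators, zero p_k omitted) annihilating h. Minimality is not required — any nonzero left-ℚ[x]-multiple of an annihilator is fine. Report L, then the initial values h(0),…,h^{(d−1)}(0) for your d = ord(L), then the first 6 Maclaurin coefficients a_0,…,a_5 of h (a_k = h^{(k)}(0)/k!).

f: a_k = 4, 0, -18, 0, 27/2, 0, …
g: a_k = 0, -9, 0, 27/2, 0, -243/40, …
Sum ⇒ L₀ = lclm(L_f,L_g) in ℚ(x)⟨Dx⟩.
Integrate: L := L₀·Dx.
L = 9·Dx + Dx^3  (order 3).
h: a_k = 0, 4, -9/2, -6, 27/8, 27/10, …
ICs: h(0) = 0, h′(0) = 4, h′′(0) = -9.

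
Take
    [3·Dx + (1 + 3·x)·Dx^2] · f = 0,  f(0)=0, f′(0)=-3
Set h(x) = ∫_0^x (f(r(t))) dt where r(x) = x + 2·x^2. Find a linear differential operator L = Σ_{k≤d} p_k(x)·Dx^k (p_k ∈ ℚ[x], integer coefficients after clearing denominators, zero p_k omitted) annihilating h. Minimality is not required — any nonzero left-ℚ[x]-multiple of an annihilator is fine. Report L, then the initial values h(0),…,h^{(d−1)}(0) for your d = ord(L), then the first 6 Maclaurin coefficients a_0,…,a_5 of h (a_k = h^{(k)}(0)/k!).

f: a_k = 0, -3, 9/2, -9, 81/4, -243/5, …
L₀ from L_f via x↦r, Dx↦r'^{-1}Dx.
h=∫₀ˣh₀: take L = L₀·Dx.
L = (-1 + 12·x + 24·x^2)·Dx^2 + (1 + 7·x + 18·x^2 + 24·x^3)·Dx^3  (order 3).
h: a_k = 0, 0, -3/2, -1/2, 9/4, -63/20, …
ICs: h(0) = 0, h′(0) = 0, h′′(0) = -3.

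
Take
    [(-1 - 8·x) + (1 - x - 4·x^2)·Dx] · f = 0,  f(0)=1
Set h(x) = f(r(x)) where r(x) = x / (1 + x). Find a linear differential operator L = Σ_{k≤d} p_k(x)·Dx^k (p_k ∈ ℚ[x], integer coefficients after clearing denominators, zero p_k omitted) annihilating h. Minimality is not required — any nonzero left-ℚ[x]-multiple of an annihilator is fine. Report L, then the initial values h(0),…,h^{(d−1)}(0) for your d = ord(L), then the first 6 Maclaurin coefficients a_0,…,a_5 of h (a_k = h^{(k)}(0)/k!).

L = (1 + 9·x) + (-1 - 2·x + 3·x^2 + 4·x^3)·Dx  (order 1).
h: a_k = 1, 1, 4, 0, 16, -16, …
ICs: h(0) = 1.

f: a_k = 1, 1, 5, 9, 29, 65, …
L₀ from L_f via x↦r, Dx↦r'^{-1}Dx.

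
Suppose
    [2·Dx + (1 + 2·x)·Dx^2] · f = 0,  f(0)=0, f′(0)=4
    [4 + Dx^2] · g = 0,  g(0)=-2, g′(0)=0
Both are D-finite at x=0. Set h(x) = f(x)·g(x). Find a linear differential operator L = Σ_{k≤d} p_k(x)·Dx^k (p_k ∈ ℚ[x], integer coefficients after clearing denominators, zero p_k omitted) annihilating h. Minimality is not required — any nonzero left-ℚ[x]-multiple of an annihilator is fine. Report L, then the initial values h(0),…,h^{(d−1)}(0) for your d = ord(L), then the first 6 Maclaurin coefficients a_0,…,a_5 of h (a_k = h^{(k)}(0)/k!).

f: a_k = 0, 4, -4, 16/3, -8, 64/5, …
g: a_k = -2, 0, 4, 0, -4/3, 0, …
f·g: L₀ = L_f ⊗_s L_g, ord ≤ 2·2.
L = (-48 + 192·x + 1216·x^2 + 2048·x^3 + 1024·x^4) + (32 + 320·x + 768·x^2 + 512·x^3)·Dx + (160·x + 672·x^2 + 1024·x^3 + 512·x^4)·Dx^2 + (8 + 80·x + 192·x^2 + 128·x^3)·Dx^3 + (3 + 28·x + 92·x^2 + 128·x^3 + 64·x^4)·Dx^4  (order 4).
h: a_k = 0, -8, 8, 16/3, 0, -48/5, …
ICs: h(0) = 0, h′(0) = -8, h′′(0) = 16, h′′′(0) = 32.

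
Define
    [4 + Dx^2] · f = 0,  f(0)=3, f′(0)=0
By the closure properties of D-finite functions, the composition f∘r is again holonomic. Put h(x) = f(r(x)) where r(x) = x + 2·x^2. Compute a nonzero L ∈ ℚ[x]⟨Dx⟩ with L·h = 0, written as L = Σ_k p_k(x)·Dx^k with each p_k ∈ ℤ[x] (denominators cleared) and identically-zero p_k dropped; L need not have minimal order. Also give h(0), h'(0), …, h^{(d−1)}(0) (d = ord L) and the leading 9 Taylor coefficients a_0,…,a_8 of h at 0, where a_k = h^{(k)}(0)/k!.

f: a_k = 3, 0, -6, 0, 2, 0, -4/15, 0, 2/105, …
L₀ from L_f via x↦r, Dx↦r'^{-1}Dx.
L = (4 + 48·x + 192·x^2 + 256·x^3) - 4·Dx + (1 + 4·x)·Dx^2  (order 2).
h: a_k = 3, 0, -6, -24, -22, 16, 716/15, 304/5, 1682/105, …
ICs: h(0) = 3, h′(0) = 0.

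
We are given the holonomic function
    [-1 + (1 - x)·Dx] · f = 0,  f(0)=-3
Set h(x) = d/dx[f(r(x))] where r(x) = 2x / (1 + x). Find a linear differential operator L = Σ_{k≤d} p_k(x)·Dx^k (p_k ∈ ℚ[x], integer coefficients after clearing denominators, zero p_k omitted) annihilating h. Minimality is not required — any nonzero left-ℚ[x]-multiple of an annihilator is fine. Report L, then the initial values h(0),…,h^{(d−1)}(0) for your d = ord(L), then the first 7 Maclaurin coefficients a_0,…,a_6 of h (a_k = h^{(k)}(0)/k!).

f: a_k = -3, -3, -3, -3, -3, -3, -3, …
Change of var in L_f (x↦r) gives L₀.
h=h₀': d/dx-closure on L₀ ⇒ L.
L = 2 + (-1 + x)·Dx  (order 1).
h: a_k = -6, -12, -18, -24, -30, -36, -42, …
ICs: h(0) = -6.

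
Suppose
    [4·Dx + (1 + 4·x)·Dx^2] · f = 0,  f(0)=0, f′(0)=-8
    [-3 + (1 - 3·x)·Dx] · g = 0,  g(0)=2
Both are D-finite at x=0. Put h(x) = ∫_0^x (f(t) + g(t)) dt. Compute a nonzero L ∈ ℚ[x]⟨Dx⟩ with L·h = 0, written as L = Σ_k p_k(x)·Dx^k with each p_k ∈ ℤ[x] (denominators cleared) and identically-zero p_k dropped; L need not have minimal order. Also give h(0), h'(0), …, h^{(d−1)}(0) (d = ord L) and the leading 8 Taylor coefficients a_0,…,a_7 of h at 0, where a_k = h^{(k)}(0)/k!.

f: a_k = 0, -8, 16, -128/3, 128, -2048/5, 4096/3, -32768/7, …
g: a_k = 2, 6, 18, 54, 162, 486, 1458, 4374, …
Weyl lclm of L_f,L_g ⇒ L₀ (ord ≤ 3).
h=∫h₀ ⇒ L = L₀·Dx.
L = (-204 - 144·x)·Dx^2 + (-11 - 312·x - 288·x^2)·Dx^3 + (5 + 11·x - 54·x^2 - 72·x^3)·Dx^4  (order 4).
h: a_k = 0, 2, -1, 34/3, 17/6, 58, 191/15, 1210/3, …
ICs: h(0) = 0, h′(0) = 2, h′′(0) = -2, h′′′(0) = 68.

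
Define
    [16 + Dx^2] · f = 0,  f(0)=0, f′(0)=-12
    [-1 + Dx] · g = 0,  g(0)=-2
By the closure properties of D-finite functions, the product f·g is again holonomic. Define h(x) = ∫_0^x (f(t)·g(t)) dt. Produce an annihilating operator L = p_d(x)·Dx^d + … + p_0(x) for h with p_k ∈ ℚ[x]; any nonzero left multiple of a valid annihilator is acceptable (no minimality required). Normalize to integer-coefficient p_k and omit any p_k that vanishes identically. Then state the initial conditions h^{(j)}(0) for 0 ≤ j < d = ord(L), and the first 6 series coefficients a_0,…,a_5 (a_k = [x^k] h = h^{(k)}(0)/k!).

L = 17·Dx - 2·Dx^2 + Dx^3  (order 3).
h: a_k = 0, 0, 12, 8, -13, -12, …
ICs: h(0) = 0, h′(0) = 0, h′′(0) = 24.

f: a_k = 0, -12, 0, 32, 0, -128/5, …
g: a_k = -2, -2, -1, -1/3, -1/12, -1/60, …
L₀ := L_f ⊗_s L_g (sym. prod.), ord ≤ 2.
∫: right-multiply L₀ by Dx.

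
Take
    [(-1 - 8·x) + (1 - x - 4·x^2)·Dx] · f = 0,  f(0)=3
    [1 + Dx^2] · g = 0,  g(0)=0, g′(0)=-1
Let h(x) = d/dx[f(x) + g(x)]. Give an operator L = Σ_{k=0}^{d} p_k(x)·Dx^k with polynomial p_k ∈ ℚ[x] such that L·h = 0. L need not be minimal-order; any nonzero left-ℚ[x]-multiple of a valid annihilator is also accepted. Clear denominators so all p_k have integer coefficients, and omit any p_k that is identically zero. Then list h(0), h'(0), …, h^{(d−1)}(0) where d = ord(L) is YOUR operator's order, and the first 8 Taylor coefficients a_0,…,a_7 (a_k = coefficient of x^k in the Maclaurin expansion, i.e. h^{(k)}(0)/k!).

f: a_k = 3, 3, 15, 27, 87, 195, 543, 1323, …
g: a_k = 0, -1, 0, 1/6, 0, -1/120, 0, 1/5040, …
L₀ := lclm(L_f,L_g); ord L₀ ≤ 1+2.
Differentiate: ansatz ord ≤ ord L₀ ⇒ L.
L = (706 + 4324·x + 19178·x^2 + 15080·x^3 + 30400·x^4 + 1152·x^5 + 1536·x^6) + (-55 - 431·x + 153·x^2 + 1009·x^3 + 3620·x^4 + 5904·x^5 + 448·x^6 + 512·x^7)·Dx + (706 + 4324·x + 19178·x^2 + 15080·x^3 + 30400·x^4 + 1152·x^5 + 1536·x^6)·Dx^2 + (-55 - 431·x + 153·x^2 + 1009·x^3 + 3620·x^4 + 5904·x^5 + 448·x^6 + 512·x^7)·Dx^3  (order 3).
h: a_k = 2, 30, 163/2, 348, 23399/24, 3258, 6667921/720, 27960, …
ICs: h(0) = 2, h′(0) = 30, h′′(0) = 163.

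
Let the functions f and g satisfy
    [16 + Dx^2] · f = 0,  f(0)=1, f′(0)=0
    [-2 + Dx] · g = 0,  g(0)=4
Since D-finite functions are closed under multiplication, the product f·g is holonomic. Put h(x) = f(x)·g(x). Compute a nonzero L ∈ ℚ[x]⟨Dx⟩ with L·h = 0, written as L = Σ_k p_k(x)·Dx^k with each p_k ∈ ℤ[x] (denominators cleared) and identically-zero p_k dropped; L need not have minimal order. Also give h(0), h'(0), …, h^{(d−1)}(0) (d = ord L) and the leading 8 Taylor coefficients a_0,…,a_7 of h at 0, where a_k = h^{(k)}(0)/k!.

L = 20 - 4·Dx + Dx^2  (order 2).
h: a_k = 4, 8, -24, -176/3, -56/3, 656/15, 208/5, 928/315, …
ICs: h(0) = 4, h′(0) = 8.

f: a_k = 1, 0, -8, 0, 32/3, 0, -256/45, 0, …
g: a_k = 4, 8, 8, 16/3, 8/3, 16/15, 16/45, 32/315, …
h₀=f·g: eliminate ⇒ L₀, order ≤ 2·1.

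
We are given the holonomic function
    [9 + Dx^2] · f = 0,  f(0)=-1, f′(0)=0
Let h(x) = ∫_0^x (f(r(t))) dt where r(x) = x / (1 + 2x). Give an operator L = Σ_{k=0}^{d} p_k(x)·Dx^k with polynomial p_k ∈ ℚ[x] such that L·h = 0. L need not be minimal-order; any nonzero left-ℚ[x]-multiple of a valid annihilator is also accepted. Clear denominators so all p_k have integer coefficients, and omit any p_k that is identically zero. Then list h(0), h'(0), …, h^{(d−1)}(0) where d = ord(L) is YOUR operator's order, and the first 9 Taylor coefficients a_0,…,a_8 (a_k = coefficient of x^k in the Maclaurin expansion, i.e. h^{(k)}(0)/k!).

L = 9·Dx + (4 + 24·x + 48·x^2 + 32·x^3)·Dx^2 + (1 + 8·x + 24·x^2 + 32·x^3 + 16·x^4)·Dx^3  (order 3).
h: a_k = 0, -1, 0, 3/2, -9/2, 81/8, -39/2, 2583/80, -6723/160, …
ICs: h(0) = 0, h′(0) = -1, h′′(0) = 0.

f: a_k = -1, 0, 9/2, 0, -27/8, 0, 81/80, 0, -729/4480, …
L₀ from L_f via x↦r, Dx↦r'^{-1}Dx.
Integrate: L := L₀·Dx.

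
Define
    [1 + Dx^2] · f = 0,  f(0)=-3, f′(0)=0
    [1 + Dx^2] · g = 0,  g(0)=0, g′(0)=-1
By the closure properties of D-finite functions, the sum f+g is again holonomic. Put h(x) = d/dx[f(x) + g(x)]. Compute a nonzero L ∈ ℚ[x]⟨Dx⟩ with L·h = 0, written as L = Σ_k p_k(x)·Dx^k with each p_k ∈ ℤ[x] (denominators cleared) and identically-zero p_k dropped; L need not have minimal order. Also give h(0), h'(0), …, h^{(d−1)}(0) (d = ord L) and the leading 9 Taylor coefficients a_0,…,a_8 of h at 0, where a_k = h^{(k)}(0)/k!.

L = 1 + Dx^2  (order 2).
h: a_k = -1, 3, 1/2, -1/2, -1/24, 1/40, 1/720, -1/1680, -1/40320, …
ICs: h(0) = -1, h′(0) = 3.

f: a_k = -3, 0, 3/2, 0, -1/8, 0, 1/240, 0, -1/13440, …
g: a_k = 0, -1, 0, 1/6, 0, -1/120, 0, 1/5040, 0, …
h₀=f+g: left-lcm gives L₀, ord ≤ 4.
h=h₀': d/dx-closure on L₀ ⇒ L.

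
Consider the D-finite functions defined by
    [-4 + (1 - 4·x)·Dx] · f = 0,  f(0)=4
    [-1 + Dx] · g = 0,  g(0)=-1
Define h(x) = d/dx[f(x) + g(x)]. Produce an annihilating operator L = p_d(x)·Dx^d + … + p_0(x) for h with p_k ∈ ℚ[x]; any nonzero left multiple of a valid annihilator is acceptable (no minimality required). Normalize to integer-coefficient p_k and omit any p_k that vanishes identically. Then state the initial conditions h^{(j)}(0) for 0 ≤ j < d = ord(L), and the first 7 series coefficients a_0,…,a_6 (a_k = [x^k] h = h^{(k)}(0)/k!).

f: a_k = 4, 16, 64, 256, 1024, 4096, 16384, …
g: a_k = -1, -1, -1/2, -1/6, -1/24, -1/120, -1/720, …
L₀ := lclm(L_f,L_g); ord L₀ ≤ 1+1.
Derive L from L₀ (diff closure).
L = (88 + 32·x) + (-95 - 8·x + 16·x^2)·Dx + (7 - 24·x - 16·x^2)·Dx^2  (order 2).
h: a_k = 15, 127, 1535/2, 24575/6, 491519/24, 11796479/120, 330301439/720, …
ICs: h(0) = 15, h′(0) = 127.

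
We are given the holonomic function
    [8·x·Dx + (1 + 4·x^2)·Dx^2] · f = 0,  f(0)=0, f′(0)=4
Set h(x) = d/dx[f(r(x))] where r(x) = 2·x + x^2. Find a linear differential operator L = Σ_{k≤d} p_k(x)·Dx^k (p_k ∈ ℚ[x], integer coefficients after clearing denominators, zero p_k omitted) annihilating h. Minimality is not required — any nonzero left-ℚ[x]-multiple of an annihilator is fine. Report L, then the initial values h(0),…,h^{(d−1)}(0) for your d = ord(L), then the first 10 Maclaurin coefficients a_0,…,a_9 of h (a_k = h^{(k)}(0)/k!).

L = (-1 + 32·x + 64·x^2 + 48·x^3 + 12·x^4) + (1 + x + 16·x^2 + 32·x^3 + 20·x^4 + 4·x^5)·Dx  (order 1).
h: a_k = 8, 8, -128, -256, 1888, 6112, -25600, -126976, 304256, 2416768, …
ICs: h(0) = 8.

f: a_k = 0, 4, 0, -16/3, 0, 64/5, 0, -256/7, 0, 1024/9, …
Change of var in L_f (x↦r) gives L₀.
Derive L from L₀ (diff closure).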